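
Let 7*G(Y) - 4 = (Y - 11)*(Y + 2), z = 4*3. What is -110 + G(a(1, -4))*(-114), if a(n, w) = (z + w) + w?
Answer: 3562/7 ≈ 508.86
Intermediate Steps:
z = 12
a(n, w) = 12 + 2*w (a(n, w) = (12 + w) + w = 12 + 2*w)
G(Y) = 4/7 + (-11 + Y)*(2 + Y)/7 (G(Y) = 4/7 + ((Y - 11)*(Y + 2))/7 = 4/7 + ((-11 + Y)*(2 + Y))/7 = 4/7 + (-11 + Y)*(2 + Y)/7)
-110 + G(a(1, -4))*(-114) = -110 + (-18/7 - 9*(12 + 2*(-4))/7 + (12 + 2*(-4))**2/7)*(-114) = -110 + (-18/7 - 9*(12 - 8)/7 + (12 - 8)**2/7)*(-114) = -110 + (-18/7 - 9/7*4 + (1/7)*4**2)*(-114) = -110 + (-18/7 - 36/7 + (1/7)*16)*(-114) = -110 + (-18/7 - 36/7 + 16/7)*(-114) = -110 - 38/7*(-114) = -110 + 4332/7 = 3562/7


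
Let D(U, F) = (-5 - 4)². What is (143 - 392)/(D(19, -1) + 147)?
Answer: -83/76 ≈ -1.0921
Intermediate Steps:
D(U, F) = 81 (D(U, F) = (-9)² = 81)
(143 - 392)/(D(19, -1) + 147) = (143 - 392)/(81 + 147) = -249/228 = -249*1/228 = -83/76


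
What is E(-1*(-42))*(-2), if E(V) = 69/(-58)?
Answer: 69/29 ≈ 2.3793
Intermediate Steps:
E(V) = -69/58 (E(V) = 69*(-1/58) = -69/58)
E(-1*(-42))*(-2) = -69/58*(-2) = 69/29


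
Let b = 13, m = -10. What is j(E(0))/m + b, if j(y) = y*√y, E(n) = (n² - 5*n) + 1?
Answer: 129/10 ≈ 12.900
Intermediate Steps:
E(n) = 1 + n² - 5*n
j(y) = y^(3/2)
j(E(0))/m + b = (1 + 0² - 5*0)^(3/2)/(-10) + 13 = -(1 + 0 + 0)^(3/2)/10 + 13 = -1^(3/2)/10 + 13 = -⅒*1 + 13 = -⅒ + 13 = 129/10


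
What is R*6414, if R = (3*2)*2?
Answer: 76968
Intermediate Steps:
R = 12 (R = 6*2 = 12)
R*6414 = 12*6414 = 76968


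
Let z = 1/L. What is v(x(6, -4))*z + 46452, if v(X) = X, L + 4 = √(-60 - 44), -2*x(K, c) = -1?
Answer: 2787119/60 - I*√26/120 ≈ 46452.0 - 0.042492*I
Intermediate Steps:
x(K, c) = ½ (x(K, c) = -½*(-1) = ½)
L = -4 + 2*I*√26 (L = -4 + √(-60 - 44) = -4 + √(-104) = -4 + 2*I*√26 ≈ -4.0 + 10.198*I)
z = 1/(-4 + 2*I*√26) ≈ -0.033333 - 0.084984*I
v(x(6, -4))*z + 46452 = (-1/30 - I*√26/60)/2 + 46452 = (-1/60 - I*√26/120) + 46452 = 2787119/60 - I*√26/120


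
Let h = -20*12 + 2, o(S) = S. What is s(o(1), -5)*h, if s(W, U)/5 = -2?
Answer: 2380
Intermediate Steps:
s(W, U) = -10 (s(W, U) = 5*(-2) = -10)
h = -238 (h = -240 + 2 = -238)
s(o(1), -5)*h = -10*(-238) = 2380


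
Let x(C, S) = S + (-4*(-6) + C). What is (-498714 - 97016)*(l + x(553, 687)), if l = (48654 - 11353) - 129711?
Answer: 54298406580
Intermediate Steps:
l = -92410 (l = 37301 - 129711 = -92410)
x(C, S) = 24 + C + S (x(C, S) = S + (24 + C) = 24 + C + S)
(-498714 - 97016)*(l + x(553, 687)) = (-498714 - 97016)*(-92410 + (24 + 553 + 687)) = -595730*(-92410 + 1264) = -595730*(-91146) = 54298406580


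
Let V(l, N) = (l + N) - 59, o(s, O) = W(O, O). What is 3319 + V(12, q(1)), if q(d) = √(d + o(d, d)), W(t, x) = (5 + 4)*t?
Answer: 3272 + √10 ≈ 3275.2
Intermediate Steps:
W(t, x) = 9*t
o(s, O) = 9*O
q(d) = √10*√d (q(d) = √(d + 9*d) = √(10*d) = √10*√d)
V(l, N) = -59 + N + l (V(l, N) = (N + l) - 59 = -59 + N + l)
3319 + V(12, q(1)) = 3319 + (-59 + √10*√1 + 12) = 3319 + (-59 + √10*1 + 12) = 3319 + (-59 + √10 + 12) = 3319 + (-47 + √10) = 3272 + √10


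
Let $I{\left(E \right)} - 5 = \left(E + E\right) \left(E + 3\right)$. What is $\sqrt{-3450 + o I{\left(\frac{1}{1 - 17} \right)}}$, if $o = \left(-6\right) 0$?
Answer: $5 i \sqrt{138} \approx 58.737 i$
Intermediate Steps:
$o = 0$
$I{\left(E \right)} = 5 + 2 E \left(3 + E\right)$ ($I{\left(E \right)} = 5 + \left(E + E\right) \left(E + 3\right) = 5 + 2 E \left(3 + E\right)$)
$\sqrt{-3450 + o I{\left(\frac{1}{1 - 17} \right)}} = \sqrt{-3450 + 0 \left(5 + 2 \left(\frac{1}{1 - 17}\right)^{2} + \frac{6}{1 - 17}\right)} = \sqrt{-3450 + 0 \left(5 + 2 \left(\frac{1}{-16}\right)^{2} + \frac{6}{-16}\right)} = \sqrt{-3450 + 0 \left(5 + 2 \left(- \frac{1}{16}\right)^{2} + 6 \left(- \frac{1}{16}\right)\right)} = \sqrt{-3450 + 0 \left(5 + 2 \cdot \frac{1}{256} - \frac{3}{8}\right)} = \sqrt{-3450 + 0 \left(5 + \frac{1}{128} - \frac{3}{8}\right)} = \sqrt{-3450 + 0 \cdot \frac{593}{128}} = \sqrt{-3450 + 0} = \sqrt{-3450} = 5 i \sqrt{138}$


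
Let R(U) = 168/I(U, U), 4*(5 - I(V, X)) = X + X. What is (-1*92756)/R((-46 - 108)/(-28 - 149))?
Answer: -9368356/3717 ≈ -2520.4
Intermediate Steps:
I(V, X) = 5 - X/2 (I(V, X) = 5 - (X + X)/4 = 5 - X/2)
R(U) = 168/(5 - U/2)
(-1*92756)/R((-46 - 108)/(-28 - 149)) = (-1*92756)/((-336/(-10 + (-46 - 108)/(-28 - 149)))) = -92756/((-336/(-10 - 154/(-177)))) = -92756/((-336/(-10 - 154*(-1/177)))) = -92756/((-336/(-10 + 154/177))) = -92756/((-336/(-1616/177))) = -92756/((-336*(-177/1616))) = -92756/3717/101 = -92756*101/3717 = -9368356/3717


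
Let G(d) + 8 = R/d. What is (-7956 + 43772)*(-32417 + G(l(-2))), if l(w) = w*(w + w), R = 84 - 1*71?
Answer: -1161275599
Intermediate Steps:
R = 13 (R = 84 - 71 = 13)
l(w) = 2*w**2 (l(w) = w*(2*w) = 2*w**2)
G(d) = -8 + 13/d
(-7956 + 43772)*(-32417 + G(l(-2))) = (-7956 + 43772)*(-32417 + (-8 + 13/((2*(-2)**2)))) = 35816*(-32417 + (-8 + 13/((2*4)))) = 35816*(-32417 + (-8 + 13/8)) = 35816*(-32417 - 51/8) = 35816*(-259387/8) = -1161275599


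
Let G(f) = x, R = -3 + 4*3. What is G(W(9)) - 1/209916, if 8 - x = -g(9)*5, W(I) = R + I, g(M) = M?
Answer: 11125547/209916 ≈ 53.000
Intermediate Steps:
R = 9 (R = -3 + 12 = 9)
W(I) = 9 + I
x = 53 (x = 8 - (-1)*9*5 = 8 - (-1)*45 = 8 - 1*(-45) = 8 + 45 = 53)
G(f) = 53
G(W(9)) - 1/209916 = 53 - 1/209916 = 11125547/209916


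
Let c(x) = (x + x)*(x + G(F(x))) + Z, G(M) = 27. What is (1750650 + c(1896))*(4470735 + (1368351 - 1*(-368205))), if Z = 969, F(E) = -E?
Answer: 56136474142785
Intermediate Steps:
c(x) = 969 + 2*x*(27 + x) (c(x) = (x + x)*(x + 27) + 969 = (2*x)*(27 + x) + 969 = 2*x*(27 + x) + 969 = 969 + 2*x*(27 + x))
(1750650 + c(1896))*(4470735 + (1368351 - 1*(-368205))) = (1750650 + (969 + 2*1896² + 54*1896))*(4470735 + (1368351 - 1*(-368205))) = (1750650 + (969 + 2*3594816 + 102384))*(4470735 + (1368351 + 368205)) = (1750650 + (969 + 7189632 + 102384))*(4470735 + 1736556) = (1750650 + 7292985)*6207291 = 9043635*6207291 = 56136474142785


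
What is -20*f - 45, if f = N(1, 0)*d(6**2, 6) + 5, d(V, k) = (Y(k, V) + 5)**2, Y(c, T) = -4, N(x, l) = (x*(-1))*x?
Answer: -125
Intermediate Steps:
N(x, l) = -x**2 (N(x, l) = (-x)*x = -x**2)
d(V, k) = 1 (d(V, k) = (-4 + 5)**2 = 1**2 = 1)
f = 4 (f = -1*1**2*1 + 5 = -1*1*1 + 5 = -1*1 + 5 = -1 + 5 = 4)
-20*f - 45 = -20*4 - 45 = -80 - 45 = -125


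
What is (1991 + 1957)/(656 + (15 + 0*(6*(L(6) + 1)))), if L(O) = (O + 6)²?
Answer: 3948/671 ≈ 5.8838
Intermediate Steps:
L(O) = (6 + O)²
(1991 + 1957)/(656 + (15 + 0*(6*(L(6) + 1)))) = (1991 + 1957)/(656 + (15 + 0*(6*((6 + 6)² + 1)))) = 3948/(656 + (15 + 0*(6*(12² + 1)))) = 3948/(656 + (15 + 0*(6*(144 + 1)))) = 3948/(656 + (15 + 0*(6*145))) = 3948/(656 + (15 + 0*870)) = 3948/(656 + (15 + 0)) = 3948/(656 + 15) = 3948/671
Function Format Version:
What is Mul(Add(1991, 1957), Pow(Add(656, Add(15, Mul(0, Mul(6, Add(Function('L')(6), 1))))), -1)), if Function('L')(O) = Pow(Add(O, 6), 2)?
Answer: Rational(3948, 671) ≈ 5.8838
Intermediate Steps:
Function('L')(O) = Pow(Add(6, O), 2)
Mul(Add(1991, 1957), Pow(Add(656, Add(15, Mul(0, Mul(6, Add(Function('L')(6), 1))))), -1)) = Mul(Add(1991, 1957), Pow(Add(656, Add(15, Mul(0, Mul(6, Add(Pow(Add(6, 6), 2), 1))))), -1)) = Mul(3948, Pow(Add(656, Add(15, Mul(0, Mul(6, Add(Pow(12, 2), 1))))), -1)) = Mul(3948, Pow(Add(656, Add(15, Mul(0, Mul(6, Add(144, 1))))), -1)) = Mul(3948, Pow(Add(656, Add(15, Mul(0, Mul(6, 145)))), -1)) = Mul(3948, Pow(Add(656, Add(15, Mul(0, 870))), -1)) = Mul(3948, Pow(Add(656, Add(15, 0)), -1)) = Mul(3948, Pow(Add(656, 15), -1)) = Mul(3948, Pow(671, -1)) = Mul(3948, Rational(1, 671)) = Rational(3948, 671)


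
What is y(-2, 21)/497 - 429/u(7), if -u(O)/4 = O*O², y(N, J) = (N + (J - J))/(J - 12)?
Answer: 273739/876708 ≈ 0.31223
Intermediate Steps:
y(N, J) = N/(-12 + J) (y(N, J) = (N + 0)/(-12 + J) = N/(-12 + J))
u(O) = -4*O³ (u(O) = -4*O*O² = -4*O³)
y(-2, 21)/497 - 429/u(7) = -2/(-12 + 21)/497 - 429/((-4*7³)) = -2/9*(1/497) - 429/((-4*343)) = -2*⅑*(1/497) - 429/(-1372) = -2/9*1/497 - 429*(-1/1372) = -2/4473 + 429/1372 = 273739/876708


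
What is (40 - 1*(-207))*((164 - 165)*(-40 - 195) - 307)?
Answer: -17784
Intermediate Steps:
(40 - 1*(-207))*((164 - 165)*(-40 - 195) - 307) = (40 + 207)*(-1*(-235) - 307) = 247*(235 - 307) = 247*(-72) = -17784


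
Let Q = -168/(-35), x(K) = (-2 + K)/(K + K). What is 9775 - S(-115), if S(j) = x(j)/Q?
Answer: 3597161/368 ≈ 9774.9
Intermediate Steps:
x(K) = (-2 + K)/(2*K) (x(K) = (-2 + K)/((2*K)) = (-2 + K)*(1/(2*K)) = (-2 + K)/(2*K))
Q = 24/5 (Q = -168*(-1/35) = 24/5 ≈ 4.8000)
S(j) = 5*(-2 + j)/(48*j) (S(j) = ((-2 + j)/(2*j))/(24/5) = ((-2 + j)/(2*j))*(5/24) = 5*(-2 + j)/(48*j))
9775 - S(-115) = 9775 - 5*(-2 - 115)/(48*(-115)) = 9775 - 5*(-1)*(-117)/(48*115) = 9775 - 1*39/368 = 9775 - 39/368 = 3597161/368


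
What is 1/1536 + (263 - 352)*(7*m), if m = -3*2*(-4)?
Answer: -22966271/1536 ≈ -14952.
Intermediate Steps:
m = 24 (m = -6*(-4) = 24)
1/1536 + (263 - 352)*(7*m) = 1/1536 + (263 - 352)*(7*24) = 1/1536 - 89*168 = 1/1536 - 14952 = -22966271/1536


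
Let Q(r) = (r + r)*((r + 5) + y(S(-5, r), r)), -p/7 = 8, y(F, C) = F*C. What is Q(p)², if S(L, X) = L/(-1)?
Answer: 1374333184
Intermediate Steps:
S(L, X) = -L (S(L, X) = L*(-1) = -L)
y(F, C) = C*F
p = -56 (p = -7*8 = -56)
Q(r) = 2*r*(5 + 6*r) (Q(r) = (r + r)*((r + 5) + r*(-1*(-5))) = (2*r)*((5 + r) + r*5) = (2*r)*((5 + r) + 5*r) = (2*r)*(5 + 6*r) = 2*r*(5 + 6*r))
Q(p)² = (2*(-56)*(5 + 6*(-56)))² = (2*(-56)*(5 - 336))² = (2*(-56)*(-331))² = 37072² = 1374333184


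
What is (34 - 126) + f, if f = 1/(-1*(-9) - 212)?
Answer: -18677/203 ≈ -92.005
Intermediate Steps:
f = -1/203 (f = 1/(9 - 212) = 1/(-203) = -1/203 ≈ -0.0049261)
(34 - 126) + f = (34 - 126) - 1/203 = -92 - 1/203 = -18677/203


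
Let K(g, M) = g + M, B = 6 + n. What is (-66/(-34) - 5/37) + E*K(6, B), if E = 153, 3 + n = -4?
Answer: 482321/629 ≈ 766.81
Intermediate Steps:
n = -7 (n = -3 - 4 = -7)
B = -1 (B = 6 - 7 = -1)
K(g, M) = M + g
(-66/(-34) - 5/37) + E*K(6, B) = (-66/(-34) - 5/37) + 153*(-1 + 6) = (-66*(-1/34) - 5*1/37) + 153*5 = (33/17 - 5/37) + 765 = 1136/629 + 765 = 482321/629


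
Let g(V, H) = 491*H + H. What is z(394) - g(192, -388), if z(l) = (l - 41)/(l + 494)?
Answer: 169516001/888 ≈ 1.9090e+5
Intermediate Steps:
g(V, H) = 492*H
z(l) = (-41 + l)/(494 + l)
z(394) - g(192, -388) = (-41 + 394)/(494 + 394) - 492*(-388) = 353/888 - 1*(-190896) = (1/888)*353 + 190896 = 353/888 + 190896 = 169516001/888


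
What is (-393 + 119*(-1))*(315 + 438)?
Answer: -385536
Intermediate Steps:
(-393 + 119*(-1))*(315 + 438) = (-393 - 119)*753 = -512*753 = -385536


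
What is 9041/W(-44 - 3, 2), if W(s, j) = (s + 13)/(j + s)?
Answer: 406845/34 ≈ 11966.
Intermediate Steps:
W(s, j) = (13 + s)/(j + s)
9041/W(-44 - 3, 2) = 9041/(((13 + (-44 - 3))/(2 + (-44 - 3)))) = 9041/(((13 - 47)/(2 - 47))) = 9041/((-34/(-45))) = 9041/((-1/45*(-34))) = 9041/(34/45) = 9041*(45/34) = 406845/34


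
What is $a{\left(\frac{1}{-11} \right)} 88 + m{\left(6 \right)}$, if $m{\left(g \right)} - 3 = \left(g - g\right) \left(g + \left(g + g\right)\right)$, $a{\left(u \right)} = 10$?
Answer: $883$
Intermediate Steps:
$m{\left(g \right)} = 3$ ($m{\left(g \right)} = 3 + \left(g - g\right) \left(g + \left(g + g\right)\right) = 3 + 0 \left(g + 2 g\right) = 3 + 0 \cdot 3 g = 3 + 0 = 3$)
$a{\left(\frac{1}{-11} \right)} 88 + m{\left(6 \right)} = 10 \cdot 88 + 3 = 880 + 3 = 883$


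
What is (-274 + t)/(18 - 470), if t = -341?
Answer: 615/452 ≈ 1.3606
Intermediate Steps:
(-274 + t)/(18 - 470) = (-274 - 341)/(18 - 470) = -615/(-452) = -615*(-1/452) = 615/452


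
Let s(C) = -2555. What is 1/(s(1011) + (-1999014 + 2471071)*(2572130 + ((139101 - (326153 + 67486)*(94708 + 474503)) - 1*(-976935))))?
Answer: -1/105769072850696346 ≈ -9.4546e-18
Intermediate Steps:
1/(s(1011) + (-1999014 + 2471071)*(2572130 + ((139101 - (326153 + 67486)*(94708 + 474503)) - 1*(-976935)))) = 1/(-2555 + (-1999014 + 2471071)*(2572130 + ((139101 - (326153 + 67486)*(94708 + 474503)) - 1*(-976935)))) = 1/(-2555 + 472057*(2572130 + ((139101 - 393639*569211) + 976935))) = 1/(-2555 + 472057*(2572130 + ((139101 - 1*224063648829) + 976935))) = 1/(-2555 + 472057*(2572130 + ((139101 - 224063648829) + 976935))) = 1/(-2555 + 472057*(2572130 + (-224063509728 + 976935))) = 1/(-2555 + 472057*(2572130 - 224062532793)) = 1/(-2555 + 472057*(-224059960663)) = 1/(-2555 - 105769072850693791) = 1/(-105769072850696346) = -1/105769072850696346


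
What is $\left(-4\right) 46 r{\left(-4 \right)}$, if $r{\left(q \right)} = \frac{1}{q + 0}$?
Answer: $46$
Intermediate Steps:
$r{\left(q \right)} = \frac{1}{q}$
$\left(-4\right) 46 r{\left(-4 \right)} = \frac{\left(-4\right) 46}{-4} = \left(-184\right) \left(- \frac{1}{4}\right) = 46$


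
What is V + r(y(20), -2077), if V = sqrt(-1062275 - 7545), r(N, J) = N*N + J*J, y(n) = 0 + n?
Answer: 4314329 + 2*I*sqrt(267455) ≈ 4.3143e+6 + 1034.3*I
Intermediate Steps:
y(n) = n
r(N, J) = J**2 + N**2 (r(N, J) = N**2 + J**2 = J**2 + N**2)
V = 2*I*sqrt(267455) (V = sqrt(-1069820) = 2*I*sqrt(267455) ≈ 1034.3*I)
V + r(y(20), -2077) = 2*I*sqrt(267455) + ((-2077)**2 + 20**2) = 2*I*sqrt(267455) + (4313929 + 400) = 2*I*sqrt(267455) + 4314329 = 4314329 + 2*I*sqrt(267455)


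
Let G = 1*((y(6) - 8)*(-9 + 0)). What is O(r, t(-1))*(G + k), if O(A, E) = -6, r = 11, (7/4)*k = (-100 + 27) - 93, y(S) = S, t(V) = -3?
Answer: 3228/7 ≈ 461.14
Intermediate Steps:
k = -664/7 (k = 4*((-100 + 27) - 93)/7 = 4*(-73 - 93)/7 = (4/7)*(-166) = -664/7 ≈ -94.857)
G = 18 (G = 1*((6 - 8)*(-9 + 0)) = 1*(-2*(-9)) = 1*18 = 18)
O(r, t(-1))*(G + k) = -6*(18 - 664/7) = -6*(-538/7) = 3228/7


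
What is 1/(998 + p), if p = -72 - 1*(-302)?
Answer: 1/1228 ≈ 0.00081433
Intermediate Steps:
p = 230 (p = -72 + 302 = 230)
1/(998 + p) = 1/(998 + 230) = 1/1228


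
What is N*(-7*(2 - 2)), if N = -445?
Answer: 0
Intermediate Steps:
N*(-7*(2 - 2)) = -(-3115)*(2 - 2) = -(-3115)*0 = -445*0 = 0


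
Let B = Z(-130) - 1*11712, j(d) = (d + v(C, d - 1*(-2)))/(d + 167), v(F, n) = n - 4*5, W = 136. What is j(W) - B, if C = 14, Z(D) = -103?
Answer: 3580199/303 ≈ 11816.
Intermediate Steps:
v(F, n) = -20 + n (v(F, n) = n - 20 = -20 + n)
j(d) = (-18 + 2*d)/(167 + d) (j(d) = (d + (-20 + (d - 1*(-2))))/(d + 167) = (d + (-20 + (d + 2)))/(167 + d) = (d + (-20 + (2 + d)))/(167 + d) = (d + (-18 + d))/(167 + d) = (-18 + 2*d)/(167 + d))
B = -11815 (B = -103 - 1*11712 = -103 - 11712 = -11815)
j(W) - B = 2*(-9 + 136)/(167 + 136) - 1*(-11815) = 2*127/303 + 11815 = 2*(1/303)*127 + 11815 = 254/303 + 11815 = 3580199/303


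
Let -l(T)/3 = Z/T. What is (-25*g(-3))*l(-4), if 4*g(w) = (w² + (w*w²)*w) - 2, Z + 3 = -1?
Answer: 1650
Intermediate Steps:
Z = -4 (Z = -3 - 1 = -4)
l(T) = 12/T (l(T) = -(-12)/T = 12/T)
g(w) = -½ + w²/4 + w⁴/4 (g(w) = ((w² + (w*w²)*w) - 2)/4 = ((w² + w³*w) - 2)/4 = ((w² + w⁴) - 2)/4 = (-2 + w² + w⁴)/4 = -½ + w²/4 + w⁴/4)
(-25*g(-3))*l(-4) = (-25*(-½ + (¼)*(-3)² + (¼)*(-3)⁴))*(12/(-4)) = (-25*(-½ + (¼)*9 + (¼)*81))*(12*(-¼)) = -25*(-½ + 9/4 + 81/4)*(-3) = -25*22*(-3) = -550*(-3) = 1650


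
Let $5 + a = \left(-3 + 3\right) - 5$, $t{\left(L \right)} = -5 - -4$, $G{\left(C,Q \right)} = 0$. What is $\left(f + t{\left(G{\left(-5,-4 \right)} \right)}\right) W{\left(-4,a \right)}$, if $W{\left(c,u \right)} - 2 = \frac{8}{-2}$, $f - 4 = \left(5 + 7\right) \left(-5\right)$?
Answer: $114$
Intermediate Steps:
$t{\left(L \right)} = -1$ ($t{\left(L \right)} = -5 + 4 = -1$)
$f = -56$ ($f = 4 + \left(5 + 7\right) \left(-5\right) = 4 + 12 \left(-5\right) = 4 - 60 = -56$)
$a = -10$ ($a = -5 + \left(\left(-3 + 3\right) - 5\right) = -5 + \left(0 - 5\right) = -5 - 5 = -10$)
$W{\left(c,u \right)} = -2$ ($W{\left(c,u \right)} = 2 + \frac{8}{-2} = 2 + 8 \left(- \frac{1}{2}\right) = 2 - 4 = -2$)
$\left(f + t{\left(G{\left(-5,-4 \right)} \right)}\right) W{\left(-4,a \right)} = \left(-56 - 1\right) \left(-2\right) = \left(-57\right) \left(-2\right) = 114$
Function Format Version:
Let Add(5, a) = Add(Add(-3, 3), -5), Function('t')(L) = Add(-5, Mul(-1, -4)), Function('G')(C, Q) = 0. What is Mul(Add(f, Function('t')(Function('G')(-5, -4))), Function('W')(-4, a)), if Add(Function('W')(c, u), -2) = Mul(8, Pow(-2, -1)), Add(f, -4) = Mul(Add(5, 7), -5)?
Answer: 114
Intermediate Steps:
Function('t')(L) = -1 (Function('t')(L) = Add(-5, 4) = -1)
f = -56 (f = Add(4, Mul(Add(5, 7), -5)) = Add(4, Mul(12, -5)) = Add(4, -60) = -56)
a = -10 (a = Add(-5, Add(Add(-3, 3), -5)) = Add(-5, Add(0, -5)) = Add(-5, -5) = -10)
Function('W')(c, u) = -2 (Function('W')(c, u) = Add(2, Mul(8, Pow(-2, -1))) = Add(2, Mul(8, Rational(-1, 2))) = Add(2, -4) = -2)
Mul(Add(f, Function('t')(Function('G')(-5, -4))), Function('W')(-4, a)) = Mul(Add(-56, -1), -2) = Mul(-57, -2) = 114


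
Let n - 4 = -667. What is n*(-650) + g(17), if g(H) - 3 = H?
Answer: 430970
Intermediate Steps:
n = -663 (n = 4 - 667 = -663)
g(H) = 3 + H
n*(-650) + g(17) = -663*(-650) + (3 + 17) = 430950 + 20 = 430970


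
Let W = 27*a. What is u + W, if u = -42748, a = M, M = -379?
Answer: -52981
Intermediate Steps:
a = -379
W = -10233 (W = 27*(-379) = -10233)
u + W = -42748 - 10233 = -52981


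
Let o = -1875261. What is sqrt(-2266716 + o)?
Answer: I*sqrt(4141977) ≈ 2035.2*I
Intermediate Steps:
sqrt(-2266716 + o) = sqrt(-2266716 - 1875261) = sqrt(-4141977) = I*sqrt(4141977)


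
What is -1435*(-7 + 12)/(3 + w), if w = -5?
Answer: 7175/2 ≈ 3587.5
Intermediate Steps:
-1435*(-7 + 12)/(3 + w) = -1435*(-7 + 12)/(3 - 5) = -7175/(-2) = -7175*(-1)/2 = -1435*(-5/2) = 7175/2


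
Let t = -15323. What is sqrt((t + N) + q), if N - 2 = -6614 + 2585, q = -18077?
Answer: I*sqrt(37427) ≈ 193.46*I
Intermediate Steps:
N = -4027 (N = 2 + (-6614 + 2585) = 2 - 4029 = -4027)
sqrt((t + N) + q) = sqrt((-15323 - 4027) - 18077) = sqrt(-19350 - 18077) = sqrt(-37427) = I*sqrt(37427)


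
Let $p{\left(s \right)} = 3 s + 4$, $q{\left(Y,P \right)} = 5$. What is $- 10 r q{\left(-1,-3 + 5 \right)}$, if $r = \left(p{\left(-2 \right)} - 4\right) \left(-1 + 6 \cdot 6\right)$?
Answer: $10500$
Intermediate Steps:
$p{\left(s \right)} = 4 + 3 s$
$r = -210$ ($r = \left(\left(4 + 3 \left(-2\right)\right) - 4\right) \left(-1 + 6 \cdot 6\right) = \left(\left(4 - 6\right) - 4\right) \left(-1 + 36\right) = \left(-2 - 4\right) 35 = \left(-6\right) 35 = -210$)
$- 10 r q{\left(-1,-3 + 5 \right)} = \left(-10\right) \left(-210\right) 5 = 2100 \cdot 5 = 10500$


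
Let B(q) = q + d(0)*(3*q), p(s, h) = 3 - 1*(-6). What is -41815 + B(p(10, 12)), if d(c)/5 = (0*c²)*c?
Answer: -41806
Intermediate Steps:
p(s, h) = 9 (p(s, h) = 3 + 6 = 9)
d(c) = 0 (d(c) = 5*((0*c²)*c) = 5*(0*c) = 5*0 = 0)
B(q) = q (B(q) = q + 0*(3*q) = q + 0 = q)
-41815 + B(p(10, 12)) = -41815 + 9 = -41806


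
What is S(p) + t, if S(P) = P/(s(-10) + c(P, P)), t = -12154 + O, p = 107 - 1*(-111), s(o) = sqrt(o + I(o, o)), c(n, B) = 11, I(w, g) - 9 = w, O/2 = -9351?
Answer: 2*(-15428*sqrt(11) + 169599*I)/(sqrt(11) - 11*I) ≈ -30838.0 - 5.4775*I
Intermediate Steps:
O = -18702 (O = 2*(-9351) = -18702)
I(w, g) = 9 + w
s(o) = sqrt(9 + 2*o) (s(o) = sqrt(o + (9 + o)) = sqrt(9 + 2*o))
p = 218 (p = 107 + 111 = 218)
t = -30856 (t = -12154 - 18702 = -30856)
S(P) = P/(11 + I*sqrt(11)) (S(P) = P/(sqrt(9 + 2*(-10)) + 11) = P/(sqrt(9 - 20) + 11) = P/(sqrt(-11) + 11) = P/(I*sqrt(11) + 11) = P/(11 + I*sqrt(11)))
S(p) + t = ((1/12)*218 - 1/132*I*218*sqrt(11)) - 30856 = (109/6 - 109*I*sqrt(11)/66) - 30856 = -185027/6 - 109*I*sqrt(11)/66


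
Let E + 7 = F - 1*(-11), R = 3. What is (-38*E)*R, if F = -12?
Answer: 912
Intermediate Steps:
E = -8 (E = -7 + (-12 - 1*(-11)) = -7 + (-12 + 11) = -7 - 1 = -8)
(-38*E)*R = -38*(-8)*3 = 304*3 = 912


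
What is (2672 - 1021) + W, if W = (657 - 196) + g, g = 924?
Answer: 3036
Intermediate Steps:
W = 1385 (W = (657 - 196) + 924 = 461 + 924 = 1385)
(2672 - 1021) + W = (2672 - 1021) + 1385 = 1651 + 1385 = 3036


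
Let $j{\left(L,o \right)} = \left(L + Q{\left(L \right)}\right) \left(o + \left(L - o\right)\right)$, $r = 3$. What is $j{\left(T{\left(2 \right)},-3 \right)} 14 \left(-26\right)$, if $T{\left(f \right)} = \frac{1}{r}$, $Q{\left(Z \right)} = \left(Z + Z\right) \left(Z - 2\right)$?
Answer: $\frac{2548}{27} \approx 94.37$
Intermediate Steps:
$Q{\left(Z \right)} = 2 Z \left(-2 + Z\right)$
$T{\left(f \right)} = \frac{1}{3}$
$j{\left(L,o \right)} = L \left(L + 2 L \left(-2 + L\right)\right)$ ($j{\left(L,o \right)} = \left(L + 2 L \left(-2 + L\right)\right) \left(o + \left(L - o\right)\right) = \left(L + 2 L \left(-2 + L\right)\right) L = L \left(L + 2 L \left(-2 + L\right)\right)$)
$j{\left(T{\left(2 \right)},-3 \right)} 14 \left(-26\right) = \frac{-3 + 2 \cdot \frac{1}{3}}{9} \cdot 14 \left(-26\right) = \frac{-3 + \frac{2}{3}}{9} \cdot 14 \left(-26\right) = \frac{1}{9} \left(- \frac{7}{3}\right) 14 \left(-26\right) = \left(- \frac{7}{27}\right) 14 \left(-26\right) = \left(- \frac{98}{27}\right) \left(-26\right) = \frac{2548}{27}$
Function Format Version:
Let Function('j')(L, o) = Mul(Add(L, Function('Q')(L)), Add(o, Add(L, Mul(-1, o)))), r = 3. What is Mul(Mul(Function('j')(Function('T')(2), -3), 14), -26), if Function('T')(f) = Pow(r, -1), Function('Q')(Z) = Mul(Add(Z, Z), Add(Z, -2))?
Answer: Rational(2548, 27) ≈ 94.370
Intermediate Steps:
Function('Q')(Z) = Mul(2, Z, Add(-2, Z)) (Function('Q')(Z) = Mul(Mul(2, Z), Add(-2, Z)) = Mul(2, Z, Add(-2, Z)))
Function('T')(f) = Rational(1, 3) (Function('T')(f) = Pow(3, -1) = Rational(1, 3))
Function('j')(L, o) = Mul(L, Add(L, Mul(2, L, Add(-2, L)))) (Function('j')(L, o) = Mul(Add(L, Mul(2, L, Add(-2, L))), Add(o, Add(L, Mul(-1, o)))) = Mul(Add(L, Mul(2, L, Add(-2, L))), L) = Mul(L, Add(L, Mul(2, L, Add(-2, L)))))
Mul(Mul(Function('j')(Function('T')(2), -3), 14), -26) = Mul(Mul(Mul(Pow(Rational(1, 3), 2), Add(-3, Mul(2, Rational(1, 3)))), 14), -26) = Mul(Mul(Mul(Rational(1, 9), Add(-3, Rational(2, 3))), 14), -26) = Mul(Mul(Mul(Rational(1, 9), Rational(-7, 3)), 14), -26) = Mul(Mul(Rational(-7, 27), 14), -26) = Mul(Rational(-98, 27), -26) = Rational(2548, 27)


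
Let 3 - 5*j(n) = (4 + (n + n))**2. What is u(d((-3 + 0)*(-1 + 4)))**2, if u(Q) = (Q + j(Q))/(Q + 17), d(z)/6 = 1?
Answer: 49729/13225 ≈ 3.7602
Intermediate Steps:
j(n) = 3/5 - (4 + 2*n)**2/5 (j(n) = 3/5 - (4 + (n + n))**2/5 = 3/5 - (4 + 2*n)**2/5)
d(z) = 6 (d(z) = 6*1 = 6)
u(Q) = (3/5 + Q - 4*(2 + Q)**2/5)/(17 + Q) (u(Q) = (Q + (3/5 - 4*(2 + Q)**2/5))/(Q + 17) = (3/5 + Q - 4*(2 + Q)**2/5)/(17 + Q))
u(d((-3 + 0)*(-1 + 4)))**2 = ((3 - 4*(2 + 6)**2 + 5*6)/(5*(17 + 6)))**2 = ((1/5)*(3 - 4*8**2 + 30)/23)**2 = ((1/5)*(1/23)*(3 - 4*64 + 30))**2 = ((1/5)*(1/23)*(3 - 256 + 30))**2 = ((1/5)*(1/23)*(-223))**2 = (-223/115)**2 = 49729/13225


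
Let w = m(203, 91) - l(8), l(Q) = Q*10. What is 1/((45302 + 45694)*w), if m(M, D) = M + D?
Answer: 1/19473144 ≈ 5.1353e-8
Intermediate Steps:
m(M, D) = D + M
l(Q) = 10*Q
w = 214 (w = (91 + 203) - 10*8 = 294 - 1*80 = 294 - 80 = 214)
1/((45302 + 45694)*w) = 1/((45302 + 45694)*214) = (1/214)/90996 = (1/90996)*(1/214) = 1/19473144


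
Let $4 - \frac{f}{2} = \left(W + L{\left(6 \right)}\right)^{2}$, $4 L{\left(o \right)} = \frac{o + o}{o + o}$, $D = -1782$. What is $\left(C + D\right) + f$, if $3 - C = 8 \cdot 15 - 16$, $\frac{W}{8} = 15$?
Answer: $- \frac{246361}{8} \approx -30795.0$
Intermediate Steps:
$W = 120$ ($W = 8 \cdot 15 = 120$)
$L{\left(o \right)} = \frac{1}{4}$ ($L{\left(o \right)} = \frac{\left(o + o\right) \frac{1}{o + o}}{4} = \frac{2 o \frac{1}{2 o}}{4} = \frac{1}{4} \cdot 1 = \frac{1}{4}$)
$C = -101$ ($C = 3 - \left(8 \cdot 15 - 16\right) = 3 - \left(120 - 16\right) = 3 - 104 = -101$)
$f = - \frac{231297}{8}$ ($f = 8 - 2 \left(120 + \frac{1}{4}\right)^{2} = 8 - 2 \left(\frac{481}{4}\right)^{2} = 8 - \frac{231361}{8} = - \frac{231297}{8} \approx -28912.0$)
$\left(C + D\right) + f = \left(-101 - 1782\right) - \frac{231297}{8} = -1883 - \frac{231297}{8} = - \frac{246361}{8}$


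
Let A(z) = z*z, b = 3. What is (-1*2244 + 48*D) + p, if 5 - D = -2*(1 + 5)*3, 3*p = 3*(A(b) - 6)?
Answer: -273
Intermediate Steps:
A(z) = z²
p = 3 (p = (3*(3² - 6))/3 = (3*(9 - 6))/3 = (3*3)/3 = (⅓)*9 = 3)
D = 41 (D = 5 - (-2*(1 + 5))*3 = 5 - (-2*6)*3 = 5 - (-12)*3 = 5 - 1*(-36) = 5 + 36 = 41)
(-1*2244 + 48*D) + p = (-1*2244 + 48*41) + 3 = (-2244 + 1968) + 3 = -276 + 3 = -273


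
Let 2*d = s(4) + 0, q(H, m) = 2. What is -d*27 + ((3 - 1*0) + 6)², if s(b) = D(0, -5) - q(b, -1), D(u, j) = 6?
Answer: 27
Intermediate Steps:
s(b) = 4 (s(b) = 6 - 1*2 = 6 - 2 = 4)
d = 2 (d = (4 + 0)/2 = (½)*4 = 2)
-d*27 + ((3 - 1*0) + 6)² = -1*2*27 + ((3 - 1*0) + 6)² = -2*27 + ((3 + 0) + 6)² = -54 + (3 + 6)² = -54 + 9² = -54 + 81 = 27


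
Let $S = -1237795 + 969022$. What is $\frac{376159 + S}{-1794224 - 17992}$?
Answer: $- \frac{53693}{906108} \approx -0.059257$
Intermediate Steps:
$S = -268773$
$\frac{376159 + S}{-1794224 - 17992} = \frac{376159 - 268773}{-1794224 - 17992} = \frac{107386}{-1812216} = 107386 \left(- \frac{1}{1812216}\right) = - \frac{53693}{906108}$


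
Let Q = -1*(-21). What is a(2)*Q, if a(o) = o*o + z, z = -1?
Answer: 63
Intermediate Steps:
a(o) = -1 + o² (a(o) = o*o - 1 = o² - 1 = -1 + o²)
Q = 21
a(2)*Q = (-1 + 2²)*21 = (-1 + 4)*21 = 3*21 = 63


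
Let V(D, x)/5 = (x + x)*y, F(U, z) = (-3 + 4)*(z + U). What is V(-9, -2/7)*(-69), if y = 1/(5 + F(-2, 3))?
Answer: 230/7 ≈ 32.857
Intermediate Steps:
F(U, z) = U + z (F(U, z) = 1*(U + z) = U + z)
y = 1/6 (y = 1/(5 + (-2 + 3)) = 1/(5 + 1) = 1/6 ≈ 0.16667)
V(D, x) = 5*x/3 (V(D, x) = 5*((x + x)*(1/6)) = 5*((2*x)*(1/6)) = 5*(x/3) = 5*x/3)
V(-9, -2/7)*(-69) = (5*(-2/7)/3)*(-69) = (5*(-2*1/7)/3)*(-69) = ((5/3)*(-2/7))*(-69) = -10/21*(-69) = 230/7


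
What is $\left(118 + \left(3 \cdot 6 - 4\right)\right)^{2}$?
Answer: $17424$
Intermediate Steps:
$\left(118 + \left(3 \cdot 6 - 4\right)\right)^{2} = \left(118 + \left(18 - 4\right)\right)^{2} = \left(118 + 14\right)^{2} = 132^{2} = 17424$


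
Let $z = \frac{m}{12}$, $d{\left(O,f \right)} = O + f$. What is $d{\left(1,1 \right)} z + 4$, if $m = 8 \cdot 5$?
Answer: $\frac{32}{3} \approx 10.667$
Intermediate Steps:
$m = 40$
$z = \frac{10}{3}$ ($z = \frac{40}{12} = 40 \cdot \frac{1}{12} = \frac{10}{3} \approx 3.3333$)
$d{\left(1,1 \right)} z + 4 = \left(1 + 1\right) \frac{10}{3} + 4 = 2 \cdot \frac{10}{3} + 4 = \frac{20}{3} + 4 = \frac{32}{3}$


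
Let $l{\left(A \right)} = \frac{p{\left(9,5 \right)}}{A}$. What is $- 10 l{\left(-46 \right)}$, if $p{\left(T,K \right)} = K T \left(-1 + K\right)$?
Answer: $\frac{900}{23} \approx 39.13$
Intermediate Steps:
$p{\left(T,K \right)} = K T \left(-1 + K\right)$
$l{\left(A \right)} = \frac{180}{A}$ ($l{\left(A \right)} = \frac{5 \cdot 9 \left(-1 + 5\right)}{A} = \frac{5 \cdot 9 \cdot 4}{A} = \frac{180}{A}$)
$- 10 l{\left(-46 \right)} = - 10 \frac{180}{-46} = - 10 \cdot 180 \left(- \frac{1}{46}\right) = \left(-10\right) \left(- \frac{90}{23}\right) = \frac{900}{23}$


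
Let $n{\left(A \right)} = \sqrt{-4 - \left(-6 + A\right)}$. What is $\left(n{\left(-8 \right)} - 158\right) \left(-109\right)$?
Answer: $17222 - 109 \sqrt{10} \approx 16877.0$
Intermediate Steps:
$n{\left(A \right)} = \sqrt{2 - A}$
$\left(n{\left(-8 \right)} - 158\right) \left(-109\right) = \left(\sqrt{2 - -8} - 158\right) \left(-109\right) = \left(\sqrt{2 + 8} - 158\right) \left(-109\right) = \left(\sqrt{10} - 158\right) \left(-109\right) = \left(-158 + \sqrt{10}\right) \left(-109\right) = 17222 - 109 \sqrt{10}$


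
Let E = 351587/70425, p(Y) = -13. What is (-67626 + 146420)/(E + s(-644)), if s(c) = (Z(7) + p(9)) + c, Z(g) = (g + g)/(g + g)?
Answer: -5549067450/45847213 ≈ -121.03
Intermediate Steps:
Z(g) = 1 (Z(g) = (2*g)/((2*g)) = (2*g)*(1/(2*g)) = 1)
s(c) = -12 + c (s(c) = (1 - 13) + c = -12 + c)
E = 351587/70425 (E = 351587*(1/70425) = 351587/70425 ≈ 4.9924)
(-67626 + 146420)/(E + s(-644)) = (-67626 + 146420)/(351587/70425 + (-12 - 644)) = 78794/(351587/70425 - 656) = 78794/(-45847213/70425) = 78794*(-70425/45847213) = -5549067450/45847213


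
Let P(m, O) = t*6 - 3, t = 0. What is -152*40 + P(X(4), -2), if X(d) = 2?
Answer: -6083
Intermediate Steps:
P(m, O) = -3 (P(m, O) = 0*6 - 3 = 0 - 3 = -3)
-152*40 + P(X(4), -2) = -152*40 - 3 = -6080 - 3 = -6083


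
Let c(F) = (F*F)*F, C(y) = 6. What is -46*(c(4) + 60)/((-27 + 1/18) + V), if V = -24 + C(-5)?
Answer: 102672/809 ≈ 126.91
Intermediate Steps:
c(F) = F**3 (c(F) = F**2*F = F**3)
V = -18 (V = -24 + 6 = -18)
-46*(c(4) + 60)/((-27 + 1/18) + V) = -46*(4**3 + 60)/((-27 + 1/18) - 18) = -46*(64 + 60)/((-27 + 1/18) - 18) = -5704/(-485/18 - 18) = -5704/(-809/18) = -5704*(-18)/809 = -46*(-2232/809) = 102672/809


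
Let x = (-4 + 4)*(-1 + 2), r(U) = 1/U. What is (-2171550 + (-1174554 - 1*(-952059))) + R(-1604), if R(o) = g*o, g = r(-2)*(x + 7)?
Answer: -2388431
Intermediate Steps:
x = 0 (x = 0*1 = 0)
g = -7/2 (g = (0 + 7)/(-2) = -½*7 = -7/2 ≈ -3.5000)
R(o) = -7*o/2
(-2171550 + (-1174554 - 1*(-952059))) + R(-1604) = (-2171550 + (-1174554 - 1*(-952059))) - 7/2*(-1604) = (-2171550 + (-1174554 + 952059)) + 5614 = (-2171550 - 222495) + 5614 = -2394045 + 5614 = -2388431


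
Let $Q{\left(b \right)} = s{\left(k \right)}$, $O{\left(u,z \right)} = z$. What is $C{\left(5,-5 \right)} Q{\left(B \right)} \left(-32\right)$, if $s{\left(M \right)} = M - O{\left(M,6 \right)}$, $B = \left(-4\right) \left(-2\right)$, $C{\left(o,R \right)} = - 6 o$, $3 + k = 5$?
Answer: $-3840$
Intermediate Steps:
$k = 2$ ($k = -3 + 5 = 2$)
$B = 8$
$s{\left(M \right)} = -6 + M$ ($s{\left(M \right)} = M - 6 = -6 + M$)
$Q{\left(b \right)} = -4$ ($Q{\left(b \right)} = -6 + 2 = -4$)
$C{\left(5,-5 \right)} Q{\left(B \right)} \left(-32\right) = \left(-6\right) 5 \left(-4\right) \left(-32\right) = \left(-30\right) \left(-4\right) \left(-32\right) = 120 \left(-32\right) = -3840$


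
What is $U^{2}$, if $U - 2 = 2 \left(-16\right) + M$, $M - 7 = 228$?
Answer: $42025$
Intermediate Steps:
$M = 235$ ($M = 7 + 228 = 235$)
$U = 205$ ($U = 2 + \left(2 \left(-16\right) + 235\right) = 2 + \left(-32 + 235\right) = 2 + 203 = 205$)
$U^{2} = 205^{2} = 42025$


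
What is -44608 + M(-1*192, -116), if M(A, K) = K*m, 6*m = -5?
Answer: -133534/3 ≈ -44511.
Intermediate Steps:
m = -⅚ (m = (⅙)*(-5) = -⅚ ≈ -0.83333)
M(A, K) = -5*K/6 (M(A, K) = K*(-⅚) = -5*K/6)
-44608 + M(-1*192, -116) = -44608 - ⅚*(-116) = -44608 + 290/3 = -133534/3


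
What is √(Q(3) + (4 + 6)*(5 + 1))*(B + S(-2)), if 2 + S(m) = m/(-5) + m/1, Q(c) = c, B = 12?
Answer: 126*√7/5 ≈ 66.673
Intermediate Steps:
S(m) = -2 + 4*m/5 (S(m) = -2 + (m/(-5) + m/1) = -2 + (m*(-⅕) + m*1) = -2 + (-m/5 + m) = -2 + 4*m/5)
√(Q(3) + (4 + 6)*(5 + 1))*(B + S(-2)) = √(3 + (4 + 6)*(5 + 1))*(12 + (-2 + (⅘)*(-2))) = √(3 + 10*6)*(12 + (-2 - 8/5)) = √(3 + 60)*(12 - 18/5) = √63*(42/5) = (3*√7)*(42/5) = 126*√7/5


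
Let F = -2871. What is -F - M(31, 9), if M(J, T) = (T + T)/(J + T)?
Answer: 57411/20 ≈ 2870.6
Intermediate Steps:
M(J, T) = 2*T/(J + T) (M(J, T) = (2*T)/(J + T) = 2*T/(J + T))
-F - M(31, 9) = -1*(-2871) - 2*9/(31 + 9) = 2871 - 2*9/40 = 2871 - 1*9/20 = 2871 - 9/20 = 57411/20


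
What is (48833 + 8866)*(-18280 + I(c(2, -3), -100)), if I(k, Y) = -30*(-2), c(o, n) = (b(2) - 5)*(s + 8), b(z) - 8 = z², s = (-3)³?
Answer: -1051275780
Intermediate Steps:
s = -27
b(z) = 8 + z²
c(o, n) = -133 (c(o, n) = ((8 + 2²) - 5)*(-27 + 8) = ((8 + 4) - 5)*(-19) = (12 - 5)*(-19) = 7*(-19) = -133)
I(k, Y) = 60
(48833 + 8866)*(-18280 + I(c(2, -3), -100)) = (48833 + 8866)*(-18280 + 60) = 57699*(-18220) = -1051275780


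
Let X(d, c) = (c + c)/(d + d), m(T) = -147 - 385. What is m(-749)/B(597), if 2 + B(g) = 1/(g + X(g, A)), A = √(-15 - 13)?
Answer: 135043930404740/507258752953 - 635208*I*√7/507258752953 ≈ 266.22 - 3.3131e-6*I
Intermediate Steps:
m(T) = -532
A = 2*I*√7 (A = √(-28) = 2*I*√7 ≈ 5.2915*I)
X(d, c) = c/d (X(d, c) = (2*c)/((2*d)) = (2*c)*(1/(2*d)) = c/d)
B(g) = -2 + 1/(g + 2*I*√7/g) (B(g) = -2 + 1/(g + (2*I*√7)/g) = -2 + 1/(g + 2*I*√7/g))
m(-749)/B(597) = -532*(597² + 2*I*√7)/(597 - 2*597² - 4*I*√7) = -532*(356409 + 2*I*√7)/(597 - 2*356409 - 4*I*√7) = -532*(356409 + 2*I*√7)/(597 - 712818 - 4*I*√7) = -532*(356409 + 2*I*√7)/(-712221 - 4*I*√7)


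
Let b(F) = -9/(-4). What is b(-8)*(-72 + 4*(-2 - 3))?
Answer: -207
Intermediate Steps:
b(F) = 9/4 (b(F) = -9*(-¼) = 9/4)
b(-8)*(-72 + 4*(-2 - 3)) = 9*(-72 + 4*(-2 - 3))/4 = 9*(-72 + 4*(-5))/4 = 9*(-72 - 20)/4 = (9/4)*(-92) = -207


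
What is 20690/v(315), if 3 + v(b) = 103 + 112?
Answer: 10345/106 ≈ 97.594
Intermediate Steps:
v(b) = 212 (v(b) = -3 + (103 + 112) = -3 + 215 = 212)
20690/v(315) = 20690/212 = 20690*(1/212) = 10345/106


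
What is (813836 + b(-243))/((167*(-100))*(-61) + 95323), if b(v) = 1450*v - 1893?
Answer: 459593/1114023 ≈ 0.41255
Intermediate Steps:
b(v) = -1893 + 1450*v
(813836 + b(-243))/((167*(-100))*(-61) + 95323) = (813836 + (-1893 + 1450*(-243)))/((167*(-100))*(-61) + 95323) = (813836 + (-1893 - 352350))/(-16700*(-61) + 95323) = (813836 - 354243)/(1018700 + 95323) = 459593/1114023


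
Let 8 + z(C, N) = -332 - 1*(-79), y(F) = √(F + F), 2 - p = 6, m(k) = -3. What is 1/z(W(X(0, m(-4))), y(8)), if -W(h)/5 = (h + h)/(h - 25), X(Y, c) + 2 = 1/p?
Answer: -1/261 ≈ -0.0038314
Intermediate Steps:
p = -4 (p = 2 - 1*6 = 2 - 6 = -4)
X(Y, c) = -9/4 (X(Y, c) = -2 + 1/(-4) = -2 - ¼ = -9/4)
y(F) = √2*√F (y(F) = √(2*F) = √2*√F)
W(h) = -10*h/(-25 + h) (W(h) = -5*(h + h)/(h - 25) = -5*2*h/(-25 + h) = -10*h/(-25 + h))
z(C, N) = -261 (z(C, N) = -8 + (-332 - 1*(-79)) = -8 + (-332 + 79) = -8 - 253 = -261)
1/z(W(X(0, m(-4))), y(8)) = 1/(-261) = -1/261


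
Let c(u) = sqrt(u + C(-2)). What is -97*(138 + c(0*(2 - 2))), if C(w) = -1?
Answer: -13386 - 97*I ≈ -13386.0 - 97.0*I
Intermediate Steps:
c(u) = sqrt(-1 + u) (c(u) = sqrt(u - 1) = sqrt(-1 + u))
-97*(138 + c(0*(2 - 2))) = -97*(138 + sqrt(-1 + 0*(2 - 2))) = -97*(138 + sqrt(-1 + 0*0)) = -97*(138 + sqrt(-1 + 0)) = -97*(138 + sqrt(-1)) = -97*(138 + I) = -13386 - 97*I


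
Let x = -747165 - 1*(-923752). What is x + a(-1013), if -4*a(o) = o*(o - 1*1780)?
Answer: -2122961/4 ≈ -5.3074e+5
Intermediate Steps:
x = 176587 (x = -747165 + 923752 = 176587)
a(o) = -o*(-1780 + o)/4 (a(o) = -o*(o - 1*1780)/4 = -o*(o - 1780)/4 = -o*(-1780 + o)/4)
x + a(-1013) = 176587 + (1/4)*(-1013)*(1780 - 1*(-1013)) = 176587 + (1/4)*(-1013)*(1780 + 1013) = 176587 + (1/4)*(-1013)*2793 = 176587 - 2829309/4 = -2122961/4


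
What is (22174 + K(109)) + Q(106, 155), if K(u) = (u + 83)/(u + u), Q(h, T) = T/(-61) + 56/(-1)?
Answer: 147051543/6649 ≈ 22116.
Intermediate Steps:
Q(h, T) = -56 - T/61 (Q(h, T) = T*(-1/61) + 56*(-1) = -T/61 - 56 = -56 - T/61)
K(u) = (83 + u)/(2*u) (K(u) = (83 + u)/((2*u)) = (83 + u)*(1/(2*u)) = (83 + u)/(2*u))
(22174 + K(109)) + Q(106, 155) = (22174 + (½)*(83 + 109)/109) + (-56 - 1/61*155) = (22174 + (½)*(1/109)*192) + (-56 - 155/61) = (22174 + 96/109) - 3571/61 = 2417062/109 - 3571/61 = 147051543/6649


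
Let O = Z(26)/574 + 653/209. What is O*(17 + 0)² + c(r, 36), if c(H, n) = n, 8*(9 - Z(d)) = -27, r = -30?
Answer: 907118371/959728 ≈ 945.18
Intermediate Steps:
Z(d) = 99/8 (Z(d) = 9 - ⅛*(-27) = 9 + 27/8 = 99/8)
O = 3019267/959728 (O = (99/8)/574 + 653/209 = (99/8)*(1/574) + 653*(1/209) = 99/4592 + 653/209 = 3019267/959728 ≈ 3.1460)
O*(17 + 0)² + c(r, 36) = 3019267*(17 + 0)²/959728 + 36 = (3019267/959728)*17² + 36 = (3019267/959728)*289 + 36 = 872568163/959728 + 36 = 907118371/959728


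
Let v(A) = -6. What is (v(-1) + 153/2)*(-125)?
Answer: -17625/2 ≈ -8812.5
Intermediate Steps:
(v(-1) + 153/2)*(-125) = (-6 + 153/2)*(-125) = (141/2)*(-125) = -17625/2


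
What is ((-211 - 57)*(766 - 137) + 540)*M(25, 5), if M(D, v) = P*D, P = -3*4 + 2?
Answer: 42008000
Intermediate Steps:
P = -10 (P = -12 + 2 = -10)
M(D, v) = -10*D
((-211 - 57)*(766 - 137) + 540)*M(25, 5) = ((-211 - 57)*(766 - 137) + 540)*(-10*25) = (-268*629 + 540)*(-250) = (-168572 + 540)*(-250) = -168032*(-250) = 42008000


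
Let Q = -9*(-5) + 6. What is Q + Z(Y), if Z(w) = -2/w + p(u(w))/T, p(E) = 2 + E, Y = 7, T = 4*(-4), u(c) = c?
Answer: 5617/112 ≈ 50.152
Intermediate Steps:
Q = 51 (Q = 45 + 6 = 51)
T = -16
Z(w) = -⅛ - 2/w - w/16 (Z(w) = -2/w + (2 + w)/(-16) = -2/w + (2 + w)*(-1/16) = -2/w + (-⅛ - w/16) = -⅛ - 2/w - w/16)
Q + Z(Y) = 51 + (1/16)*(-32 + 7*(-2 - 1*7))/7 = 51 + (1/16)*(⅐)*(-32 + 7*(-2 - 7)) = 51 + (1/16)*(⅐)*(-32 + 7*(-9)) = 51 + (1/16)*(⅐)*(-32 - 63) = 51 + (1/16)*(⅐)*(-95) = 51 - 95/112 = 5617/112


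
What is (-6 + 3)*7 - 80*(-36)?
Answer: 2859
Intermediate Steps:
(-6 + 3)*7 - 80*(-36) = -3*7 + 2880 = -21 + 2880 = 2859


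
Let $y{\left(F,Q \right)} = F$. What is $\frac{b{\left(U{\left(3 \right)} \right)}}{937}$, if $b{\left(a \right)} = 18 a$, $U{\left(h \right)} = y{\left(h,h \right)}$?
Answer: $\frac{54}{937} \approx 0.057631$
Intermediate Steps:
$U{\left(h \right)} = h$
$\frac{b{\left(U{\left(3 \right)} \right)}}{937} = \frac{18 \cdot 3}{937} = 54 \cdot \frac{1}{937} = \frac{54}{937}$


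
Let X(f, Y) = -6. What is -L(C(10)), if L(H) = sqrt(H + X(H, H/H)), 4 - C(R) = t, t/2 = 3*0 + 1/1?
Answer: -2*I ≈ -2.0*I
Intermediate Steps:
t = 2 (t = 2*(3*0 + 1/1) = 2*(0 + 1) = 2*1 = 2)
C(R) = 2 (C(R) = 4 - 1*2 = 4 - 2 = 2)
L(H) = sqrt(-6 + H) (L(H) = sqrt(H - 6) = sqrt(-6 + H))
-L(C(10)) = -sqrt(-6 + 2) = -sqrt(-4) = -2*I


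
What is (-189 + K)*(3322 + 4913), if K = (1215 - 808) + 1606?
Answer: 15020640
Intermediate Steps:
K = 2013 (K = 407 + 1606 = 2013)
(-189 + K)*(3322 + 4913) = (-189 + 2013)*(3322 + 4913) = 1824*8235 = 15020640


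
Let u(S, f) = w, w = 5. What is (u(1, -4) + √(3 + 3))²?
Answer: (5 + √6)² ≈ 55.495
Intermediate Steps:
u(S, f) = 5
(u(1, -4) + √(3 + 3))² = (5 + √(3 + 3))² = (5 + √6)²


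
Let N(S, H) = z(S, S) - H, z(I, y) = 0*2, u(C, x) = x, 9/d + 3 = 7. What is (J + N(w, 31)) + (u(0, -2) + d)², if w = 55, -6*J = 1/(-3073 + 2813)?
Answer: -96523/3120 ≈ -30.937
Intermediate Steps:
d = 9/4 (d = 9/(-3 + 7) = 9/4 ≈ 2.2500)
J = 1/1560 (J = -1/(6*(-3073 + 2813)) = -⅙/(-260) = -⅙*(-1/260) = 1/1560 ≈ 0.00064103)
z(I, y) = 0
N(S, H) = -H (N(S, H) = 0 - H = -H)
(J + N(w, 31)) + (u(0, -2) + d)² = (1/1560 - 1*31) + (-2 + 9/4)² = (1/1560 - 31) + (¼)² = -48359/1560 + 1/16 = -96523/3120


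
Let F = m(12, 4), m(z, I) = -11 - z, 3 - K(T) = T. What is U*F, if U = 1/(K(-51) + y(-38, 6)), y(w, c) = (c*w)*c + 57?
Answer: 23/1257 ≈ 0.018298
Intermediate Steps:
y(w, c) = 57 + w*c² (y(w, c) = w*c² + 57 = 57 + w*c²)
K(T) = 3 - T
F = -23 (F = -11 - 1*12 = -11 - 12 = -23)
U = -1/1257 (U = 1/((3 - 1*(-51)) + (57 - 38*6²)) = 1/((3 + 51) + (57 - 38*36)) = 1/(54 + (57 - 1368)) = 1/(54 - 1311) = 1/(-1257) = -1/1257 ≈ -0.00079555)
U*F = -1/1257*(-23) = 23/1257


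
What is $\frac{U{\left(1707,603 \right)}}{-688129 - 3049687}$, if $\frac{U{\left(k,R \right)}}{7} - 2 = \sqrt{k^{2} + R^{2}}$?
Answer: $- \frac{7}{1868908} - \frac{21 \sqrt{364162}}{3737816} \approx -0.0033941$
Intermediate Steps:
$U{\left(k,R \right)} = 14 + 7 \sqrt{R^{2} + k^{2}}$ ($U{\left(k,R \right)} = 14 + 7 \sqrt{k^{2} + R^{2}} = 14 + 7 \sqrt{R^{2} + k^{2}}$)
$\frac{U{\left(1707,603 \right)}}{-688129 - 3049687} = \frac{14 + 7 \sqrt{603^{2} + 1707^{2}}}{-688129 - 3049687} = \frac{14 + 7 \sqrt{363609 + 2913849}}{-3737816} = \left(14 + 7 \sqrt{3277458}\right) \left(- \frac{1}{3737816}\right) = \left(14 + 7 \cdot 3 \sqrt{364162}\right) \left(- \frac{1}{3737816}\right) = \left(14 + 21 \sqrt{364162}\right) \left(- \frac{1}{3737816}\right) = - \frac{7}{1868908} - \frac{21 \sqrt{364162}}{3737816}$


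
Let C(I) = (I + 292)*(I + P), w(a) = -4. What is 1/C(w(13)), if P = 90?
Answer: 1/24768 ≈ 4.0375e-5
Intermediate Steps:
C(I) = (90 + I)*(292 + I) (C(I) = (I + 292)*(I + 90) = (292 + I)*(90 + I) = (90 + I)*(292 + I))
1/C(w(13)) = 1/(26280 + (-4)**2 + 382*(-4)) = 1/(26280 + 16 - 1528) = 1/24768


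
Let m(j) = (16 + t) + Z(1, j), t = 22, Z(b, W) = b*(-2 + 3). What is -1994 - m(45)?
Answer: -2033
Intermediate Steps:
Z(b, W) = b (Z(b, W) = b*1 = b)
m(j) = 39 (m(j) = (16 + 22) + 1 = 38 + 1 = 39)
-1994 - m(45) = -1994 - 1*39 = -1994 - 39 = -2033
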